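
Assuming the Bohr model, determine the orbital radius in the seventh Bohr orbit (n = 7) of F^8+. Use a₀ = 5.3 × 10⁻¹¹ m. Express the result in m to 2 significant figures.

r_n = n²a₀/Z = 7² × 5.3 × 10⁻¹¹ / 9
    = 49 × 5.3 × 10⁻¹¹ / 9 = 2.9 × 10⁻¹⁰ m

2.9 × 10⁻¹⁰ m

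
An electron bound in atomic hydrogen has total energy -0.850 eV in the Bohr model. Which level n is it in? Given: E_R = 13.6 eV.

E_n = −E_R Z²/n² ⇒ n² = E_R Z²/(−E_n) = 13.6 × 1² / 0.850 ≈ 16.00
n = 4

4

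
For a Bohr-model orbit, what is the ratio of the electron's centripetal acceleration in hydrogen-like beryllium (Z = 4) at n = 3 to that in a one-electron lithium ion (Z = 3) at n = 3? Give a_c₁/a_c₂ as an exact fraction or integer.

a_c ∝ Z^3 · n^-4
a_c₁/a_c₂ = (4/3)^3 · (3/3)^-4 = 64/27

64/27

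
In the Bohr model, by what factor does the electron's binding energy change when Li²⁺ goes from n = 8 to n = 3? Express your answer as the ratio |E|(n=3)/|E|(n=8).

64/9

|E| ∝ Z^2 · n^-2; with Z fixed, |E| ∝ n^-2.
|E|(n=3)/|E|(n=8) = (3/8)^-2 = 64/9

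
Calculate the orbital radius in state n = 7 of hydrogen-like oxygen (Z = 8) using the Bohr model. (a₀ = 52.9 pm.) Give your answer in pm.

324 pm

r_n = n²a₀/Z = 7² × 52.9 / 8
    = 49 × 52.9 / 8 = 324 pm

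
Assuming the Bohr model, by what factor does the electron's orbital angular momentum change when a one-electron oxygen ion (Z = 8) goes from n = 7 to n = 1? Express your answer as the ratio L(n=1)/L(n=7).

L = nℏ depends only on n, so L ∝ n.
L(n=1)/L(n=7) = (1/7)^1 = 1/7

1/7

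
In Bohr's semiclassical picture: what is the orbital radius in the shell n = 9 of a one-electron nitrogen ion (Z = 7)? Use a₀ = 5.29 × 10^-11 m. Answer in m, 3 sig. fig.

6.12 × 10^-10 m

r_n = n²a₀/Z = 9² × 5.29 × 10^-11 / 7
    = 81 × 5.29 × 10^-11 / 7 = 6.12 × 10^-10 m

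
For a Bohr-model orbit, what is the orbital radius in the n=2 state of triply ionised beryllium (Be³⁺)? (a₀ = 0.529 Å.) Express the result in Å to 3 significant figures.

r_n = n²a₀/Z = 2² × 0.529 / 4
    = 4 × 0.529 / 4 = 0.529 Å

0.529 Å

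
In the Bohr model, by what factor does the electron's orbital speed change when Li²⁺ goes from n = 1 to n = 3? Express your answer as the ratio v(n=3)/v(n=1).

v ∝ Z^1 · n^-1; with Z fixed, v ∝ n^-1.
v(n=3)/v(n=1) = (3/1)^-1 = 1/3

1/3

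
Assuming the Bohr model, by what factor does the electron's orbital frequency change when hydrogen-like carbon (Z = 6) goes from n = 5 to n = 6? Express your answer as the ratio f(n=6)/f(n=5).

f ∝ Z^2 · n^-3; with Z fixed, f ∝ n^-3.
f(n=6)/f(n=5) = (6/5)^-3 = 125/216

125/216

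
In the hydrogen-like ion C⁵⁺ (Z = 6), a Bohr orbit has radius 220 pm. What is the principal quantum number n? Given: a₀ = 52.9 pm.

5

r_n = n²a₀/Z ⇒ n² = rZ/a₀ = 220 × 6 / 52.9 ≈ 24.95
n = 5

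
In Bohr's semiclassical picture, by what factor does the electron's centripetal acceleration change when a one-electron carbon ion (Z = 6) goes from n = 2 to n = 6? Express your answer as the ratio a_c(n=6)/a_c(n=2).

1/81

a_c ∝ Z^3 · n^-4; with Z fixed, a_c ∝ n^-4.
a_c(n=6)/a_c(n=2) = (6/2)^-4 = 1/81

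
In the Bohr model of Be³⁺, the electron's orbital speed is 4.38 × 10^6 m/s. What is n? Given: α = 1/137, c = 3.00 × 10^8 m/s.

v_n = Zαc/n ⇒ n = Zαc/v = 4 × 0.00730 × 3.00 × 10^8 / 4.38 × 10^6 ≈ 2.00
n = 2

2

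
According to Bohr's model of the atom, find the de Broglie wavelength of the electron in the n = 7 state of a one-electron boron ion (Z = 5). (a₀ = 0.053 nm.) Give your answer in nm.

0.47 nm

The Bohr quantisation condition is nλ = 2πr_n.
r_n = n²a₀/Z = 0.52 nm
λ = 2πr_n/n = 2π·0.52/7 = 0.47 nm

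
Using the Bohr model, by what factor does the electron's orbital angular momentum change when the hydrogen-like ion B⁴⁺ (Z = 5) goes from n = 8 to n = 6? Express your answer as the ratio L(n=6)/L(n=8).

L = nℏ depends only on n, so L ∝ n.
L(n=6)/L(n=8) = (6/8)^1 = 3/4

3/4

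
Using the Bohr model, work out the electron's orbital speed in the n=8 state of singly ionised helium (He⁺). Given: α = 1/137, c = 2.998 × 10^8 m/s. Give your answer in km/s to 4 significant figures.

547.1 km/s

v_n = Zαc/n = 2 × 0.007299 × 2.998 × 10^8 / 8
    = 547.1 km/s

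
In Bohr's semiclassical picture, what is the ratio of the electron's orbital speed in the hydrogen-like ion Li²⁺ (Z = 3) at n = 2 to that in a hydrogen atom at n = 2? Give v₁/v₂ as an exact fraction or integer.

3

v ∝ Z^1 · n^-1
v₁/v₂ = (3/1)^1 · (2/2)^-1 = 3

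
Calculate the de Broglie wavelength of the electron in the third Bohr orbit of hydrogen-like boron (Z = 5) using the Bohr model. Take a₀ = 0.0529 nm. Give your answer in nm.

0.199 nm

The Bohr quantisation condition is nλ = 2πr_n.
r_n = n²a₀/Z = 0.0952 nm
λ = 2πr_n/n = 2π·0.0952/3 = 0.199 nm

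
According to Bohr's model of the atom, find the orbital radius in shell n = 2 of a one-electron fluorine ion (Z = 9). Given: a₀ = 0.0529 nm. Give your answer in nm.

r_n = n²a₀/Z = 2² × 0.0529 / 9
    = 4 × 0.0529 / 9 = 0.0235 nm

0.0235 nm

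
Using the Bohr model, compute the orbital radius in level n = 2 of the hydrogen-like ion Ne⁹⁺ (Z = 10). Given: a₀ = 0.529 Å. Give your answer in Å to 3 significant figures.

0.212 Å

r_n = n²a₀/Z = 2² × 0.529 / 10
    = 4 × 0.529 / 10 = 0.212 Å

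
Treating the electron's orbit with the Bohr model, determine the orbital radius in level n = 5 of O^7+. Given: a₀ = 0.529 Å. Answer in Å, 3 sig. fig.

1.65 Å

r_n = n²a₀/Z = 5² × 0.529 / 8
    = 25 × 0.529 / 8 = 1.65 Å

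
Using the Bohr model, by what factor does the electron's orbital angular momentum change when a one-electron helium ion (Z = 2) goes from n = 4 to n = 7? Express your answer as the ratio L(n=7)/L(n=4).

L = nℏ depends only on n, so L ∝ n.
L(n=7)/L(n=4) = (7/4)^1 = 7/4

7/4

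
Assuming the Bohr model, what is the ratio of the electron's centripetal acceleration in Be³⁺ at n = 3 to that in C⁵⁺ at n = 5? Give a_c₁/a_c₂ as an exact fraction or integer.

5000/2187

a_c ∝ Z^3 · n^-4
a_c₁/a_c₂ = (4/6)^3 · (3/5)^-4 = 5000/2187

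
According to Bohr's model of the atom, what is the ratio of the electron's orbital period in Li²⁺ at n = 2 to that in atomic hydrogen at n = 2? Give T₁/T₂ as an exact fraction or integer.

1/9

T ∝ Z^-2 · n^3
T₁/T₂ = (3/1)^-2 · (2/2)^3 = 1/9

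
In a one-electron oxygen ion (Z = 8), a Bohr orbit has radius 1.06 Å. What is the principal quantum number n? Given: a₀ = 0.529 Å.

r_n = n²a₀/Z ⇒ n² = rZ/a₀ = 1.06 × 8 / 0.529 ≈ 16.03
n = 4

4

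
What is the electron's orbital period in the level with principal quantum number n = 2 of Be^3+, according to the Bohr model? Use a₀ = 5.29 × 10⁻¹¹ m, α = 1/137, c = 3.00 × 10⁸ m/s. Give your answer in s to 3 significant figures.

7.59 × 10⁻¹⁷ s

r = n²a₀/Z = 2²·5.29 × 10⁻¹¹/4 = 5.29 × 10⁻¹¹ m
v = Zαc/n = 4·0.00730·3.00 × 10⁸/2 = 4.38 × 10⁶ m/s
T = 2πr/v = 7.59 × 10⁻¹⁷ s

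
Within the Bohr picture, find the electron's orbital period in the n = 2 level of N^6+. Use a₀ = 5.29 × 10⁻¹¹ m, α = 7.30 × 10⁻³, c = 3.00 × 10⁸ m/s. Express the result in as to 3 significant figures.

r = n²a₀/Z = 2²·5.29 × 10⁻¹¹/7 = 3.02 × 10⁻¹¹ m
v = Zαc/n = 7·0.00730·3.00 × 10⁸/2 = 7.67 × 10⁶ m/s
T = 2πr/v = 2.48 × 10⁻¹⁷ s = 24.8 as

24.8 as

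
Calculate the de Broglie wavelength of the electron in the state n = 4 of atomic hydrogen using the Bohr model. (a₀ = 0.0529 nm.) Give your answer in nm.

The Bohr quantisation condition is nλ = 2πr_n.
r_n = n²a₀/Z = 0.846 nm
λ = 2πr_n/n = 2π·0.846/4 = 1.33 nm

1.33 nm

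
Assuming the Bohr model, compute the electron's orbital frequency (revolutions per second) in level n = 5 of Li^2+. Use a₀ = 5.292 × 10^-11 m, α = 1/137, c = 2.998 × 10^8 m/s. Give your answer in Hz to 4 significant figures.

r = n²a₀/Z = 4.410 × 10^-10 m, v = Zαc/n = 1.313 × 10^6 m/s
f = v/(2πr) = 4.739 × 10^14 Hz

4.739 × 10^14 Hz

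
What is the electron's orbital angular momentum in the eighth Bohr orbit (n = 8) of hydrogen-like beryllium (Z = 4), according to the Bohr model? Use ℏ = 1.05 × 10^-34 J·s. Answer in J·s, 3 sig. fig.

8.40 × 10^-34 J·s

L_n = nℏ = 8 × 1.05 × 10^-34 = 8.40 × 10^-34 J·s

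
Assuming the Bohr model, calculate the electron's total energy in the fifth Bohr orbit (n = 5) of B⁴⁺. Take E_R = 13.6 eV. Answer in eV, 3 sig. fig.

-13.6 eV

E_n = −E_R·Z²/n² = −13.6 × 5²/5² = -13.6 eV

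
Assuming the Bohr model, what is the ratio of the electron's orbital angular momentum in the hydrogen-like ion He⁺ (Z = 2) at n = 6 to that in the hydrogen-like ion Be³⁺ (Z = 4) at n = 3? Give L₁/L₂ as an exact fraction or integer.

L = nℏ is independent of Z.
L₁/L₂ = n₁/n₂ = 6/3 = 2

2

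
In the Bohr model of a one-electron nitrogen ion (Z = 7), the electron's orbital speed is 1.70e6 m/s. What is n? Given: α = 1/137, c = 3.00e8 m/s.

v_n = Zαc/n ⇒ n = Zαc/v = 7 × 0.00730 × 3.00e8 / 1.70e6 ≈ 9.02
n = 9

9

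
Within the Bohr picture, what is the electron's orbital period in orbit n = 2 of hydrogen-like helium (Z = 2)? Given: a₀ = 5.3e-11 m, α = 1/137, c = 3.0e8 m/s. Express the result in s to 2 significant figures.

3.0e-16 s

r = n²a₀/Z = 2²·5.3e-11/2 = 1.1e-10 m
v = Zαc/n = 2·0.0073·3.0e8/2 = 2.2e6 m/s
T = 2πr/v = 3.0e-16 s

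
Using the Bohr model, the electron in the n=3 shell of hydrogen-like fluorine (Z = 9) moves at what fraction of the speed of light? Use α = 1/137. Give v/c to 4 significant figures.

v_n = Zαc/n, so v/c = Zα/n = 9 × 0.007299 / 3 = 0.02190

0.02190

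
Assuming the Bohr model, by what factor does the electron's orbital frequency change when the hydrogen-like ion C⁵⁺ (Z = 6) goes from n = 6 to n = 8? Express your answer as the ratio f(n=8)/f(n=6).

f ∝ Z^2 · n^-3; with Z fixed, f ∝ n^-3.
f(n=8)/f(n=6) = (8/6)^-3 = 27/64

27/64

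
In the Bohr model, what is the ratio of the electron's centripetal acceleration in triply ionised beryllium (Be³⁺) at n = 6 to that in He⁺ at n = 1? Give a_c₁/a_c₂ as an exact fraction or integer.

a_c ∝ Z^3 · n^-4
a_c₁/a_c₂ = (4/2)^3 · (6/1)^-4 = 1/162

1/162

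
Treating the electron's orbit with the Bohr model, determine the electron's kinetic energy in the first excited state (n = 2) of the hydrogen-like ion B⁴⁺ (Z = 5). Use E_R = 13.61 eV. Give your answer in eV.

For a Coulomb orbit the virial theorem gives K = −E_n.
E_n = −E_R·Z²/n², so K = E_R·Z²/n² = 13.61 × 5²/2² = 85.06 eV

85.06 eV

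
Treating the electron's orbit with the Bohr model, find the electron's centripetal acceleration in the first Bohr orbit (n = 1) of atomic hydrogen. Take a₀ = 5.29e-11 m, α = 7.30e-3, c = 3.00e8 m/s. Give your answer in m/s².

r = n²a₀/Z = 5.29e-11 m, v = Zαc/n = 2.19e6 m/s
a = v²/r = (2.19e6)² / 5.29e-11 = 9.07e22 m/s²

9.07e22 m/s²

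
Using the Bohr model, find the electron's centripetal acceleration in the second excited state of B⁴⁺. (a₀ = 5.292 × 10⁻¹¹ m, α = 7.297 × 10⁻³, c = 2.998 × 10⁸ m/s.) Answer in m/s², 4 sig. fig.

r = n²a₀/Z = 9.526 × 10⁻¹¹ m, v = Zαc/n = 3.646 × 10⁶ m/s
a = v²/r = (3.646 × 10⁶)² / 9.526 × 10⁻¹¹ = 1.396 × 10²³ m/s²

1.396 × 10²³ m/s²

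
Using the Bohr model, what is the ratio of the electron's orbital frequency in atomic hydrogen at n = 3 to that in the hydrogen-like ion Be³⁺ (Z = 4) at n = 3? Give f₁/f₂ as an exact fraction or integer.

1/16

f ∝ Z^2 · n^-3
f₁/f₂ = (1/4)^2 · (3/3)^-3 = 1/16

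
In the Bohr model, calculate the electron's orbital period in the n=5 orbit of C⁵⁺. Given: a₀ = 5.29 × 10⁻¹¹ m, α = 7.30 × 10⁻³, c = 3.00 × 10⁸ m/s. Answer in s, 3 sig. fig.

5.27 × 10⁻¹⁶ s

r = n²a₀/Z = 5²·5.29 × 10⁻¹¹/6 = 2.20 × 10⁻¹⁰ m
v = Zαc/n = 6·0.00730·3.00 × 10⁸/5 = 2.63 × 10⁶ m/s
T = 2πr/v = 5.27 × 10⁻¹⁶ s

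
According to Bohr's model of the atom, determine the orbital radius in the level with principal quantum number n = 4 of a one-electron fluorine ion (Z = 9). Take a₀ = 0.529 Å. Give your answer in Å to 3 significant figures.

r_n = n²a₀/Z = 4² × 0.529 / 9
    = 16 × 0.529 / 9 = 0.940 Å

0.940 Å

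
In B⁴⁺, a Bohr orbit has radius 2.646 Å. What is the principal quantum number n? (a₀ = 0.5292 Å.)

r_n = n²a₀/Z ⇒ n² = rZ/a₀ = 2.646 × 5 / 0.5292 ≈ 25.00
n = 5

5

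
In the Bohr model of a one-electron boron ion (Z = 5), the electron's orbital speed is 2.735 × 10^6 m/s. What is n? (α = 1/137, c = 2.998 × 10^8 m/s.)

4

v_n = Zαc/n ⇒ n = Zαc/v = 5 × 0.007299 × 2.998 × 10^8 / 2.735 × 10^6 ≈ 4.00
n = 4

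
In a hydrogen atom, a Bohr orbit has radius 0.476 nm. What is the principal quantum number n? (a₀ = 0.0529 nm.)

3

r_n = n²a₀/Z ⇒ n² = rZ/a₀ = 0.476 × 1 / 0.0529 ≈ 9.00
n = 3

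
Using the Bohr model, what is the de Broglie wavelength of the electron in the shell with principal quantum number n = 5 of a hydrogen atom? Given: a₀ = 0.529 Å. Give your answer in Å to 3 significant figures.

The Bohr quantisation condition is nλ = 2πr_n.
r_n = n²a₀/Z = 13.2 Å
λ = 2πr_n/n = 2π·13.2/5 = 16.6 Å

16.6 Å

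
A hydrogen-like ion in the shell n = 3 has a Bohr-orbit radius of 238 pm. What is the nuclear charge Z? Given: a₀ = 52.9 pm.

2

r_n = n²a₀/Z ⇒ Z = n²a₀/r = 3² × 52.9 / 238 ≈ 2.00
Z = 2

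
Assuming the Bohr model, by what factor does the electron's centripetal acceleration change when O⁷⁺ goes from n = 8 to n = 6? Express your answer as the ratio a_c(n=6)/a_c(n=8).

a_c ∝ Z^3 · n^-4; with Z fixed, a_c ∝ n^-4.
a_c(n=6)/a_c(n=8) = (6/8)^-4 = 256/81

256/81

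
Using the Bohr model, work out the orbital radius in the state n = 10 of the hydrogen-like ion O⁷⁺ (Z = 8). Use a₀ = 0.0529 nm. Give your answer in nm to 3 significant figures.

0.661 nm

r_n = n²a₀/Z = 10² × 0.0529 / 8
    = 100 × 0.0529 / 8 = 0.661 nm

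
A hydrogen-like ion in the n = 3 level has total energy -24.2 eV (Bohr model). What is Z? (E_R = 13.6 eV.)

4

E_n = −E_R Z²/n² ⇒ Z² = −E_n n²/E_R = 24.2 × 3² / 13.6 ≈ 16.01
Z = 4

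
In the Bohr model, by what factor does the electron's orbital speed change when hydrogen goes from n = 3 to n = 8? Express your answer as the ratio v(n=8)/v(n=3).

v ∝ Z^1 · n^-1; with Z fixed, v ∝ n^-1.
v(n=8)/v(n=3) = (8/3)^-1 = 3/8

3/8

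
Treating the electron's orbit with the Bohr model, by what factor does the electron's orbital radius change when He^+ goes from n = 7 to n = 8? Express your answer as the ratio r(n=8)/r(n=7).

r ∝ Z^-1 · n^2; with Z fixed, r ∝ n^2.
r(n=8)/r(n=7) = (8/7)^2 = 64/49

64/49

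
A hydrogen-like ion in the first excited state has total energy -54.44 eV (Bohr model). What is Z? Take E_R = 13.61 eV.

4

E_n = −E_R Z²/n² ⇒ Z² = −E_n n²/E_R = 54.44 × 2² / 13.61 ≈ 16.00
Z = 4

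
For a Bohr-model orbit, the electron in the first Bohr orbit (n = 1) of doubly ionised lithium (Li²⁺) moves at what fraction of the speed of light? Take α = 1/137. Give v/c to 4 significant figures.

0.02190

v_n = Zαc/n, so v/c = Zα/n = 3 × 0.007299 / 1 = 0.02190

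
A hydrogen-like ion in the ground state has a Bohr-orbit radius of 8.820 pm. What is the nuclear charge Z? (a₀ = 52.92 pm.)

r_n = n²a₀/Z ⇒ Z = n²a₀/r = 1² × 52.92 / 8.820 ≈ 6.00
Z = 6

6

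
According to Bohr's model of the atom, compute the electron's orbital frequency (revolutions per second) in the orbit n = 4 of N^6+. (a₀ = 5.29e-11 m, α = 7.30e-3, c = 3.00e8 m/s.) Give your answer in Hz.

5.04e15 Hz

r = n²a₀/Z = 1.21e-10 m, v = Zαc/n = 3.83e6 m/s
f = v/(2πr) = 5.04e15 Hz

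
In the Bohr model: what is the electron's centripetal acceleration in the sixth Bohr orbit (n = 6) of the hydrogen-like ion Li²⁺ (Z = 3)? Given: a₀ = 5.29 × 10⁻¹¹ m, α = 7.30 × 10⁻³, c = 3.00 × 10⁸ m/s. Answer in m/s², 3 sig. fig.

1.89 × 10²¹ m/s²

r = n²a₀/Z = 6.35 × 10⁻¹⁰ m, v = Zαc/n = 1.09 × 10⁶ m/s
a = v²/r = (1.09 × 10⁶)² / 6.35 × 10⁻¹⁰ = 1.89 × 10²¹ m/s²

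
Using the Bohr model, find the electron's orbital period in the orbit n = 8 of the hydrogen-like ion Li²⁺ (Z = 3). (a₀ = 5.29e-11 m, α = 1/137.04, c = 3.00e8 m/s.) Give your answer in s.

r = n²a₀/Z = 8²·5.29e-11/3 = 1.13e-9 m
v = Zαc/n = 3·0.00730·3.00e8/8 = 8.21e5 m/s
T = 2πr/v = 8.64e-15 s

8.64e-15 s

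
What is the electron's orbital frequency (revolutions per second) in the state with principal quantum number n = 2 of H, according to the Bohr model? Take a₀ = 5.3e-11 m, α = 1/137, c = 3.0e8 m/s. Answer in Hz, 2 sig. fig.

8.2e14 Hz

r = n²a₀/Z = 2.1e-10 m, v = Zαc/n = 1.1e6 m/s
f = v/(2πr) = 8.2e14 Hz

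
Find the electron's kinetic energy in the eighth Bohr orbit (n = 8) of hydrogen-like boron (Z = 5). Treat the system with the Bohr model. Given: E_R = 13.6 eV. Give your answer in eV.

For a Coulomb orbit the virial theorem gives K = −E_n.
E_n = −E_R·Z²/n², so K = E_R·Z²/n² = 13.6 × 5²/8² = 5.31 eV

5.31 eV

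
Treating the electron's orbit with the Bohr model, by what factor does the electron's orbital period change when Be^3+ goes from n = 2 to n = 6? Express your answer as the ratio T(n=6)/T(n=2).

27

T ∝ Z^-2 · n^3; with Z fixed, T ∝ n^3.
T(n=6)/T(n=2) = (6/2)^3 = 27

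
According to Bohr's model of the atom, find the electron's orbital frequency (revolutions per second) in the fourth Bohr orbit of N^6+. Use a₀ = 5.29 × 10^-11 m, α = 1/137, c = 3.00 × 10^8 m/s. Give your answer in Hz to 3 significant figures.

r = n²a₀/Z = 1.21 × 10^-10 m, v = Zαc/n = 3.83 × 10^6 m/s
f = v/(2πr) = 5.04 × 10^15 Hz

5.04 × 10^15 Hz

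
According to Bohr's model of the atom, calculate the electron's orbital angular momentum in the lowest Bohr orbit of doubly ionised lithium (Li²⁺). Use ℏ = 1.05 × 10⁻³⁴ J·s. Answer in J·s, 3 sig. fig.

L_n = nℏ = 1 × 1.05 × 10⁻³⁴ = 1.05 × 10⁻³⁴ J·s

1.05 × 10⁻³⁴ J·s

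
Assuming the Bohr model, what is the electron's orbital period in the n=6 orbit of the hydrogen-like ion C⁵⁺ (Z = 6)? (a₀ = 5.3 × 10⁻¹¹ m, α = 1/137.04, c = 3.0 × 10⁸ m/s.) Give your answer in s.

r = n²a₀/Z = 6²·5.3 × 10⁻¹¹/6 = 3.2 × 10⁻¹⁰ m
v = Zαc/n = 6·0.0073·3.0 × 10⁸/6 = 2.2 × 10⁶ m/s
T = 2πr/v = 9.1 × 10⁻¹⁶ s

9.1 × 10⁻¹⁶ s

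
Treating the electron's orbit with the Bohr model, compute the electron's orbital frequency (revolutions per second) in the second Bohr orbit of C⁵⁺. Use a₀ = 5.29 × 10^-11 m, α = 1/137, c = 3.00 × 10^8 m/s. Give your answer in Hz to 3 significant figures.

r = n²a₀/Z = 3.53 × 10^-11 m, v = Zαc/n = 6.57 × 10^6 m/s
f = v/(2πr) = 2.96 × 10^16 Hz

2.96 × 10^16 Hz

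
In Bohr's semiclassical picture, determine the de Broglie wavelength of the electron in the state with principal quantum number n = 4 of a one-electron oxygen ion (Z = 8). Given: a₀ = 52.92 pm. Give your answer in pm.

166.3 pm

The Bohr quantisation condition is nλ = 2πr_n.
r_n = n²a₀/Z = 105.8 pm
λ = 2πr_n/n = 2π·105.8/4 = 166.3 pm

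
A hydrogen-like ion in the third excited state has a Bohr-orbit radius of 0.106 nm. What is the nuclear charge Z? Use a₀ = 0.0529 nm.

r_n = n²a₀/Z ⇒ Z = n²a₀/r = 4² × 0.0529 / 0.106 ≈ 7.98
Z = 8

8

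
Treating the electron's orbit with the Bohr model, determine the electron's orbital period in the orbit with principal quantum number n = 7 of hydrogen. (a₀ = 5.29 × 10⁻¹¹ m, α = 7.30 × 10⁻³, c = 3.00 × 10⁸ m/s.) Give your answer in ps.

r = n²a₀/Z = 7²·5.29 × 10⁻¹¹/1 = 2.59 × 10⁻⁹ m
v = Zαc/n = 1·0.00730·3.00 × 10⁸/7 = 3.13 × 10⁵ m/s
T = 2πr/v = 5.21 × 10⁻¹⁴ s = 0.0521 ps

0.0521 ps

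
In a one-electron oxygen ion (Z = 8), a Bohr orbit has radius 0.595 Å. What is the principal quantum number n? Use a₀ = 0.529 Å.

r_n = n²a₀/Z ⇒ n² = rZ/a₀ = 0.595 × 8 / 0.529 ≈ 9.00
n = 3

3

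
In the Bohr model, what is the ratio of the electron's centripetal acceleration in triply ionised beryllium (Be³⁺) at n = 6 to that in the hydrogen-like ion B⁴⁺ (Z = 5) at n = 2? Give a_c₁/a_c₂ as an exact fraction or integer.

64/10125

a_c ∝ Z^3 · n^-4
a_c₁/a_c₂ = (4/5)^3 · (6/2)^-4 = 64/10125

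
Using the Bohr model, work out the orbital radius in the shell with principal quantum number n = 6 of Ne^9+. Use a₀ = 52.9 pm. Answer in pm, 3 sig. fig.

190 pm

r_n = n²a₀/Z = 6² × 52.9 / 10
    = 36 × 52.9 / 10 = 190 pm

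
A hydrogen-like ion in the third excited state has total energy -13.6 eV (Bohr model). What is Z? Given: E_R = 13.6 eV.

E_n = −E_R Z²/n² ⇒ Z² = −E_n n²/E_R = 13.6 × 4² / 13.6 ≈ 16.00
Z = 4

4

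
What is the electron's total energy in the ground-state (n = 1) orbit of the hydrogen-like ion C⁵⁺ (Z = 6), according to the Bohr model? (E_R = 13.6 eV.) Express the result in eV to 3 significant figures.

-490 eV

E_n = −E_R·Z²/n² = −13.6 × 6²/1² = -490 eV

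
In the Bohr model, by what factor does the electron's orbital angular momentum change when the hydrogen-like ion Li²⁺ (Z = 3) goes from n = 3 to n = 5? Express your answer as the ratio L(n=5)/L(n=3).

L = nℏ depends only on n, so L ∝ n.
L(n=5)/L(n=3) = (5/3)^1 = 5/3

5/3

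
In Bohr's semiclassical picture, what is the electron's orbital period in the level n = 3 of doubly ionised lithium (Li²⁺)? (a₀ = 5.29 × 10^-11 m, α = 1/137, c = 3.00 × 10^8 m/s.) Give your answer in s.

r = n²a₀/Z = 3²·5.29 × 10^-11/3 = 1.59 × 10^-10 m
v = Zαc/n = 3·0.00730·3.00 × 10^8/3 = 2.19 × 10^6 m/s
T = 2πr/v = 4.55 × 10^-16 s

4.55 × 10^-16 s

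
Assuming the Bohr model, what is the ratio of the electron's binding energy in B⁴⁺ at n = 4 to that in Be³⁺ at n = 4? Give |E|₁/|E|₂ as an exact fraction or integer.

25/16

|E| ∝ Z^2 · n^-2
|E|₁/|E|₂ = (5/4)^2 · (4/4)^-2 = 25/16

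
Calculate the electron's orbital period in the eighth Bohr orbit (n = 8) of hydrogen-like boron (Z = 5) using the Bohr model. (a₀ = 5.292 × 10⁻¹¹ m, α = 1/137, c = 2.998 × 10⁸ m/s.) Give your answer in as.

r = n²a₀/Z = 8²·5.292 × 10⁻¹¹/5 = 6.774 × 10⁻¹⁰ m
v = Zαc/n = 5·0.007299·2.998 × 10⁸/8 = 1.368 × 10⁶ m/s
T = 2πr/v = 3.112 × 10⁻¹⁵ s = 3112 as

3112 as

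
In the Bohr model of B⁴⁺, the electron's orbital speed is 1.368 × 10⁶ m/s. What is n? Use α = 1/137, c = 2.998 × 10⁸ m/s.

v_n = Zαc/n ⇒ n = Zαc/v = 5 × 0.007299 × 2.998 × 10⁸ / 1.368 × 10⁶ ≈ 8.00
n = 8

8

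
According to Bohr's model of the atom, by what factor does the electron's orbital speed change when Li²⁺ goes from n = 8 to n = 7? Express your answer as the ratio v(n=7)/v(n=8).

8/7

v ∝ Z^1 · n^-1; with Z fixed, v ∝ n^-1.
v(n=7)/v(n=8) = (7/8)^-1 = 8/7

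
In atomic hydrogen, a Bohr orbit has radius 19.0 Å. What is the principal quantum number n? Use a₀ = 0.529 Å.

r_n = n²a₀/Z ⇒ n² = rZ/a₀ = 19.0 × 1 / 0.529 ≈ 35.92
n = 6

6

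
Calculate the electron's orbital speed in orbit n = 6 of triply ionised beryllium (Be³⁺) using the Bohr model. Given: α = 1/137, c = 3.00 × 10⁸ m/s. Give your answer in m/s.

1.46 × 10⁶ m/s

v_n = Zαc/n = 4 × 0.00730 × 3.00 × 10⁸ / 6
    = 1.46 × 10⁶ m/s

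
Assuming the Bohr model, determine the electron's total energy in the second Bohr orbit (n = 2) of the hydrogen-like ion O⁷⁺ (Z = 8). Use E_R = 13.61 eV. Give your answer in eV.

E_n = −E_R·Z²/n² = −13.61 × 8²/2² = -217.8 eV

-217.8 eV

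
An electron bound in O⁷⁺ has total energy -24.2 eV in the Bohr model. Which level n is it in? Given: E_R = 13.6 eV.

6

E_n = −E_R Z²/n² ⇒ n² = E_R Z²/(−E_n) = 13.6 × 8² / 24.2 ≈ 35.97
n = 6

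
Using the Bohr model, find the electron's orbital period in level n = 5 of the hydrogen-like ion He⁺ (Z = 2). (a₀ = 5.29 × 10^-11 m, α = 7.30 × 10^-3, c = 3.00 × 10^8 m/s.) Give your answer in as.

r = n²a₀/Z = 5²·5.29 × 10^-11/2 = 6.61 × 10^-10 m
v = Zαc/n = 2·0.00730·3.00 × 10^8/5 = 8.76 × 10^5 m/s
T = 2πr/v = 4.74 × 10^-15 s = 4740 as

4740 as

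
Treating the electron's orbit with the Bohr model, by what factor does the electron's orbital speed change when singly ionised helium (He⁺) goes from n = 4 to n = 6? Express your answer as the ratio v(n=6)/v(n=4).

v ∝ Z^1 · n^-1; with Z fixed, v ∝ n^-1.
v(n=6)/v(n=4) = (6/4)^-1 = 2/3

2/3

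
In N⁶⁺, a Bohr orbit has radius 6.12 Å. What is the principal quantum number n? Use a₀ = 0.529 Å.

r_n = n²a₀/Z ⇒ n² = rZ/a₀ = 6.12 × 7 / 0.529 ≈ 80.98
n = 9

9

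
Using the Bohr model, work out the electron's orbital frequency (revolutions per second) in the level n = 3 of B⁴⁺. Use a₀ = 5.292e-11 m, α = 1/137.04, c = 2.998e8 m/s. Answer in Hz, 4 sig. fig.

6.092e15 Hz

r = n²a₀/Z = 9.526e-11 m, v = Zαc/n = 3.646e6 m/s
f = v/(2πr) = 6.092e15 Hz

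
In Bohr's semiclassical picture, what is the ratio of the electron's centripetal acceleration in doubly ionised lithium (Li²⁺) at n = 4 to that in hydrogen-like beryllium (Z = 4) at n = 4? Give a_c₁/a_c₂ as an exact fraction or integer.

27/64

a_c ∝ Z^3 · n^-4
a_c₁/a_c₂ = (3/4)^3 · (4/4)^-4 = 27/64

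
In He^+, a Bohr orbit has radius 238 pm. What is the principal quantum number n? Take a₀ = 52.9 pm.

3

r_n = n²a₀/Z ⇒ n² = rZ/a₀ = 238 × 2 / 52.9 ≈ 9.00
n = 3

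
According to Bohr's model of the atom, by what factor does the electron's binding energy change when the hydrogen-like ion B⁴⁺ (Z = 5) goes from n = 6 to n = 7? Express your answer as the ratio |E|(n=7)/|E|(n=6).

|E| ∝ Z^2 · n^-2; with Z fixed, |E| ∝ n^-2.
|E|(n=7)/|E|(n=6) = (7/6)^-2 = 36/49

36/49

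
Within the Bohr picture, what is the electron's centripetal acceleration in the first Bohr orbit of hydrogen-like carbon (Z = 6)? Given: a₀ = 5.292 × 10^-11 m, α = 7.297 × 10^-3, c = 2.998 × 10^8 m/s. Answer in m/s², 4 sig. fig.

r = n²a₀/Z = 8.820 × 10^-12 m, v = Zαc/n = 1.313 × 10^7 m/s
a = v²/r = (1.313 × 10^7)² / 8.820 × 10^-12 = 1.953 × 10^25 m/s²

1.953 × 10^25 m/s²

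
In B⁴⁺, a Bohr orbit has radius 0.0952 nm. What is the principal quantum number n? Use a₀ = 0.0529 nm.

r_n = n²a₀/Z ⇒ n² = rZ/a₀ = 0.0952 × 5 / 0.0529 ≈ 9.00
n = 3

3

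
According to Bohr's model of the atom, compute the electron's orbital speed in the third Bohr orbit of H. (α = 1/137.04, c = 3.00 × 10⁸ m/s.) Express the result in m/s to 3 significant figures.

7.30 × 10⁵ m/s

v_n = Zαc/n = 1 × 0.00730 × 3.00 × 10⁸ / 3
    = 7.30 × 10⁵ m/s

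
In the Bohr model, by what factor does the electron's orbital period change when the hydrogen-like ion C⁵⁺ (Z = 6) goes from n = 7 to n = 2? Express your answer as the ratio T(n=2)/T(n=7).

T ∝ Z^-2 · n^3; with Z fixed, T ∝ n^3.
T(n=2)/T(n=7) = (2/7)^3 = 8/343

8/343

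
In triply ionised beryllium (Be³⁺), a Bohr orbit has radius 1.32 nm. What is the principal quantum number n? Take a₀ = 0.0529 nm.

10

r_n = n²a₀/Z ⇒ n² = rZ/a₀ = 1.32 × 4 / 0.0529 ≈ 99.81
n = 10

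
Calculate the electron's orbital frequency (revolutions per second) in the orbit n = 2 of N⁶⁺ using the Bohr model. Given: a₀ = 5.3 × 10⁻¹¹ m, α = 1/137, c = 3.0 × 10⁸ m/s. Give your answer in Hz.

4.0 × 10¹⁶ Hz

r = n²a₀/Z = 3.0 × 10⁻¹¹ m, v = Zαc/n = 7.7 × 10⁶ m/s
f = v/(2πr) = 4.0 × 10¹⁶ Hz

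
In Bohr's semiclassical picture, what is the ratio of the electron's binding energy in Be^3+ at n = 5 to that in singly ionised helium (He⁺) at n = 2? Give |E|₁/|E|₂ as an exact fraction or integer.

16/25

|E| ∝ Z^2 · n^-2
|E|₁/|E|₂ = (4/2)^2 · (5/2)^-2 = 16/25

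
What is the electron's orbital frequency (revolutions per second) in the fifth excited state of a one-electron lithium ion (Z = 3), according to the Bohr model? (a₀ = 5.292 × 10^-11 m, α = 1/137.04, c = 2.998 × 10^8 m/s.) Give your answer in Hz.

r = n²a₀/Z = 6.350 × 10^-10 m, v = Zαc/n = 1.094 × 10^6 m/s
f = v/(2πr) = 2.741 × 10^14 Hz

2.741 × 10^14 Hz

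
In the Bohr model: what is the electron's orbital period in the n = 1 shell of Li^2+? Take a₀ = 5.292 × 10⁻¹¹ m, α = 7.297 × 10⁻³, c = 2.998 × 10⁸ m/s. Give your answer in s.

1.689 × 10⁻¹⁷ s

r = n²a₀/Z = 1²·5.292 × 10⁻¹¹/3 = 1.764 × 10⁻¹¹ m
v = Zαc/n = 3·0.007297·2.998 × 10⁸/1 = 6.563 × 10⁶ m/s
T = 2πr/v = 1.689 × 10⁻¹⁷ s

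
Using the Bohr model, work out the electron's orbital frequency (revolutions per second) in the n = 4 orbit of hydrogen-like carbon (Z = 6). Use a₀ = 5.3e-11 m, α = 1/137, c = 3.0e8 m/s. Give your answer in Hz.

r = n²a₀/Z = 1.4e-10 m, v = Zαc/n = 3.3e6 m/s
f = v/(2πr) = 3.7e15 Hz

3.7e15 Hz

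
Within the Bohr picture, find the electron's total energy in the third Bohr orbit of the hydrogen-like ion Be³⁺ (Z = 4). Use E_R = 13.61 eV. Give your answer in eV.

E_n = −E_R·Z²/n² = −13.61 × 4²/3² = -24.20 eV

-24.20 eV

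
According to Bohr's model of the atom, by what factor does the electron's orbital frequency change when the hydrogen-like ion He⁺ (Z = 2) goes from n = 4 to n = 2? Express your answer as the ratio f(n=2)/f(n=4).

8

f ∝ Z^2 · n^-3; with Z fixed, f ∝ n^-3.
f(n=2)/f(n=4) = (2/4)^-3 = 8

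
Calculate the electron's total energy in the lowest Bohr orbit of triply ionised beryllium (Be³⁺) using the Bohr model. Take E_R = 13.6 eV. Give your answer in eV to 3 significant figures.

-218 eV

E_n = −E_R·Z²/n² = −13.6 × 4²/1² = -218 eV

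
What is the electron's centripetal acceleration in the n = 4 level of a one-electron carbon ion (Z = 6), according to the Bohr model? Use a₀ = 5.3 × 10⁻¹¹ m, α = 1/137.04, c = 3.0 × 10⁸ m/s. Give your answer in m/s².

r = n²a₀/Z = 1.4 × 10⁻¹⁰ m, v = Zαc/n = 3.3 × 10⁶ m/s
a = v²/r = (3.3 × 10⁶)² / 1.4 × 10⁻¹⁰ = 7.6 × 10²² m/s²

7.6 × 10²² m/s²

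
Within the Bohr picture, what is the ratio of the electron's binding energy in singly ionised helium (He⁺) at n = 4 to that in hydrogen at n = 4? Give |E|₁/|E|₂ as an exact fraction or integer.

4

|E| ∝ Z^2 · n^-2
|E|₁/|E|₂ = (2/1)^2 · (4/4)^-2 = 4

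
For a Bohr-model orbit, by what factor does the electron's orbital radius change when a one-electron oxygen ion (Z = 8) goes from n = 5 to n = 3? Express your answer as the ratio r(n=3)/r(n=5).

r ∝ Z^-1 · n^2; with Z fixed, r ∝ n^2.
r(n=3)/r(n=5) = (3/5)^2 = 9/25

9/25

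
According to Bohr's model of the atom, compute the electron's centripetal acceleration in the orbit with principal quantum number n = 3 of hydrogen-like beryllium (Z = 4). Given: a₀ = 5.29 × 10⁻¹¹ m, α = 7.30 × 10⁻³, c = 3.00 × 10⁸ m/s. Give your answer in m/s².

r = n²a₀/Z = 1.19 × 10⁻¹⁰ m, v = Zαc/n = 2.92 × 10⁶ m/s
a = v²/r = (2.92 × 10⁶)² / 1.19 × 10⁻¹⁰ = 7.16 × 10²² m/s²

7.16 × 10²² m/s²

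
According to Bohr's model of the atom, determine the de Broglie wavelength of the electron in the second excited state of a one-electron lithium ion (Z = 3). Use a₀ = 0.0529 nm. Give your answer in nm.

0.332 nm

The Bohr quantisation condition is nλ = 2πr_n.
r_n = n²a₀/Z = 0.159 nm
λ = 2πr_n/n = 2π·0.159/3 = 0.332 nm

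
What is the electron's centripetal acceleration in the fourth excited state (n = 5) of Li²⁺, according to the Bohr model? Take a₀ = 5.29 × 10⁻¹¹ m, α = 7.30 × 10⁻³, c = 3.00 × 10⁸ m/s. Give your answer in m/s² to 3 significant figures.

3.92 × 10²¹ m/s²

r = n²a₀/Z = 4.41 × 10⁻¹⁰ m, v = Zαc/n = 1.31 × 10⁶ m/s
a = v²/r = (1.31 × 10⁶)² / 4.41 × 10⁻¹⁰ = 3.92 × 10²¹ m/s²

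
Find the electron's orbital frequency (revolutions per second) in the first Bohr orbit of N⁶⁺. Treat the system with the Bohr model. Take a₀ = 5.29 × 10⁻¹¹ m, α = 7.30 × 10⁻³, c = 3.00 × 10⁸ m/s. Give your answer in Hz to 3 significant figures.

3.23 × 10¹⁷ Hz

r = n²a₀/Z = 7.56 × 10⁻¹² m, v = Zαc/n = 1.53 × 10⁷ m/s
f = v/(2πr) = 3.23 × 10¹⁷ Hz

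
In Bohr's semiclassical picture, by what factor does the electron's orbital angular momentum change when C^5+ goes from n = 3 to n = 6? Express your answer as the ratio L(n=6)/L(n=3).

2

L = nℏ depends only on n, so L ∝ n.
L(n=6)/L(n=3) = (6/3)^1 = 2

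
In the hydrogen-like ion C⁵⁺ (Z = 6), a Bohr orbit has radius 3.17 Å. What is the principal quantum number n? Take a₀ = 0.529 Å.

6

r_n = n²a₀/Z ⇒ n² = rZ/a₀ = 3.17 × 6 / 0.529 ≈ 35.95
n = 6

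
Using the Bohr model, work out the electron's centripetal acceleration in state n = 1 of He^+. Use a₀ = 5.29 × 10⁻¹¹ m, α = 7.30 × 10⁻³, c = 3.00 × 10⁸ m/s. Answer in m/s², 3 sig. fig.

r = n²a₀/Z = 2.65 × 10⁻¹¹ m, v = Zαc/n = 4.38 × 10⁶ m/s
a = v²/r = (4.38 × 10⁶)² / 2.65 × 10⁻¹¹ = 7.25 × 10²³ m/s²

7.25 × 10²³ m/s²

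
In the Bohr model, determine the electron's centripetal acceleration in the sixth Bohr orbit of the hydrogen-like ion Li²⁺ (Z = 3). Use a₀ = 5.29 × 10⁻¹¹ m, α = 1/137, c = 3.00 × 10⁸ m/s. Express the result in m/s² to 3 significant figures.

r = n²a₀/Z = 6.35 × 10⁻¹⁰ m, v = Zαc/n = 1.09 × 10⁶ m/s
a = v²/r = (1.09 × 10⁶)² / 6.35 × 10⁻¹⁰ = 1.89 × 10²¹ m/s²

1.89 × 10²¹ m/s²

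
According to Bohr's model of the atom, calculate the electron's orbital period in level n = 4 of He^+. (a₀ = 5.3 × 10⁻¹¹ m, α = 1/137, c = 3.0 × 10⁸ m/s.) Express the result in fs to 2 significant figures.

2.4 fs

r = n²a₀/Z = 4²·5.3 × 10⁻¹¹/2 = 4.2 × 10⁻¹⁰ m
v = Zαc/n = 2·0.0073·3.0 × 10⁸/4 = 1.1 × 10⁶ m/s
T = 2πr/v = 2.4 × 10⁻¹⁵ s = 2.4 fs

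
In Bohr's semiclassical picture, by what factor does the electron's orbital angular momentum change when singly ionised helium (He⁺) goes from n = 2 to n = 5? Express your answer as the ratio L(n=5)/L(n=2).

L = nℏ depends only on n, so L ∝ n.
L(n=5)/L(n=2) = (5/2)^1 = 5/2

5/2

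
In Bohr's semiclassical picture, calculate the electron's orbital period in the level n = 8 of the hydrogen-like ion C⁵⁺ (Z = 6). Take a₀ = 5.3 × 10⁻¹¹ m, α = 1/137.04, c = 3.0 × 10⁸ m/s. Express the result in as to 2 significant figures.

r = n²a₀/Z = 8²·5.3 × 10⁻¹¹/6 = 5.7 × 10⁻¹⁰ m
v = Zαc/n = 6·0.0073·3.0 × 10⁸/8 = 1.6 × 10⁶ m/s
T = 2πr/v = 2.2 × 10⁻¹⁵ s = 2200 as

2200 as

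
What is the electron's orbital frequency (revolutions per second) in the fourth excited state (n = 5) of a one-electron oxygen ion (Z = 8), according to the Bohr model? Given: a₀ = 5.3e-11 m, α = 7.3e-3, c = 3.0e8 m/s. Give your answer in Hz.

3.4e15 Hz

r = n²a₀/Z = 1.7e-10 m, v = Zαc/n = 3.5e6 m/s
f = v/(2πr) = 3.4e15 Hz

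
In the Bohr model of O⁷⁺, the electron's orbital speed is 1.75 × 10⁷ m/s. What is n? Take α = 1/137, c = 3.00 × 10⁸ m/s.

1

v_n = Zαc/n ⇒ n = Zαc/v = 8 × 0.00730 × 3.00 × 10⁸ / 1.75 × 10⁷ ≈ 1.00
n = 1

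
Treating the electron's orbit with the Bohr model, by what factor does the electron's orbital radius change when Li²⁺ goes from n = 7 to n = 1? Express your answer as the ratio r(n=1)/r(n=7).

r ∝ Z^-1 · n^2; with Z fixed, r ∝ n^2.
r(n=1)/r(n=7) = (1/7)^2 = 1/49

1/49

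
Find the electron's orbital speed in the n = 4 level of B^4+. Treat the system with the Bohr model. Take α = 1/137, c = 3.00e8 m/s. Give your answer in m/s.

2.74e6 m/s

v_n = Zαc/n = 5 × 0.00730 × 3.00e8 / 4
    = 2.74e6 m/s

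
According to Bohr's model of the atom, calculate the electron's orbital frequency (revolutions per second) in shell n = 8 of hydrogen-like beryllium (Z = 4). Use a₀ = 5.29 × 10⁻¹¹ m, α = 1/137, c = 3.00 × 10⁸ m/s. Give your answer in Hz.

2.06 × 10¹⁴ Hz

r = n²a₀/Z = 8.46 × 10⁻¹⁰ m, v = Zαc/n = 1.09 × 10⁶ m/s
f = v/(2πr) = 2.06 × 10¹⁴ Hz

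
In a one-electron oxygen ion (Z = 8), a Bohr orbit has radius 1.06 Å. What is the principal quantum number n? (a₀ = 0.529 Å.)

4

r_n = n²a₀/Z ⇒ n² = rZ/a₀ = 1.06 × 8 / 0.529 ≈ 16.03
n = 4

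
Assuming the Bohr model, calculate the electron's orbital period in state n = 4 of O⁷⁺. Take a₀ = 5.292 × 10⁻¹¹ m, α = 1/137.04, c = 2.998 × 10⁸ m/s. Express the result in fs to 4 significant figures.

r = n²a₀/Z = 4²·5.292 × 10⁻¹¹/8 = 1.058 × 10⁻¹⁰ m
v = Zαc/n = 8·0.007297·2.998 × 10⁸/4 = 4.375 × 10⁶ m/s
T = 2πr/v = 1.520 × 10⁻¹⁶ s = 0.1520 fs

0.1520 fs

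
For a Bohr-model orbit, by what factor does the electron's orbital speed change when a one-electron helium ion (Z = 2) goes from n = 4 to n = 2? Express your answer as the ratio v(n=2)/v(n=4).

2

v ∝ Z^1 · n^-1; with Z fixed, v ∝ n^-1.
v(n=2)/v(n=4) = (2/4)^-1 = 2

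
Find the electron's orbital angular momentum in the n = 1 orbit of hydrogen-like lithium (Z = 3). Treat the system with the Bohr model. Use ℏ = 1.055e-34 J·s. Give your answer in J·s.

1.055e-34 J·s

L_n = nℏ = 1 × 1.055e-34 = 1.055e-34 J·s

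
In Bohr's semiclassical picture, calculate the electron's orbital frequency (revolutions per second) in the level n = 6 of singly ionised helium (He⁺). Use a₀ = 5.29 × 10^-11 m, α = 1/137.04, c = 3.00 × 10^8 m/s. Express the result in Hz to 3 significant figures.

r = n²a₀/Z = 9.52 × 10^-10 m, v = Zαc/n = 7.30 × 10^5 m/s
f = v/(2πr) = 1.22 × 10^14 Hz

1.22 × 10^14 Hz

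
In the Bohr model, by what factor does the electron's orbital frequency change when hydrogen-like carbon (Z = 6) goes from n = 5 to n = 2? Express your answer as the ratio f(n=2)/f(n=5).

125/8

f ∝ Z^2 · n^-3; with Z fixed, f ∝ n^-3.
f(n=2)/f(n=5) = (2/5)^-3 = 125/8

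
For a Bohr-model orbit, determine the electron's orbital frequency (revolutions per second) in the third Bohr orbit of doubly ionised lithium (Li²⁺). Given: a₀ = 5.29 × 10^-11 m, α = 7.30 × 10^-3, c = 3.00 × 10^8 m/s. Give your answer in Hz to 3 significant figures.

r = n²a₀/Z = 1.59 × 10^-10 m, v = Zαc/n = 2.19 × 10^6 m/s
f = v/(2πr) = 2.20 × 10^15 Hz

2.20 × 10^15 Hz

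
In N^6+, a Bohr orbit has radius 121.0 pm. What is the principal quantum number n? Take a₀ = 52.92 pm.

4

r_n = n²a₀/Z ⇒ n² = rZ/a₀ = 121.0 × 7 / 52.92 ≈ 16.01
n = 4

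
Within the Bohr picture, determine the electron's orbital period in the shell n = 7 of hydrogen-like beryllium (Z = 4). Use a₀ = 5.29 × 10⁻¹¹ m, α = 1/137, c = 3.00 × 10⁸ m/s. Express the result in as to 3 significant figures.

3250 as

r = n²a₀/Z = 7²·5.29 × 10⁻¹¹/4 = 6.48 × 10⁻¹⁰ m
v = Zαc/n = 4·0.00730·3.00 × 10⁸/7 = 1.25 × 10⁶ m/s
T = 2πr/v = 3.25 × 10⁻¹⁵ s = 3250 as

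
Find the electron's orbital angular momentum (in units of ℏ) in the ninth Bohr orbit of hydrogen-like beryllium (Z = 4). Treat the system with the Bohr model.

9

L_n = nℏ, so L/ℏ = n = 9.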